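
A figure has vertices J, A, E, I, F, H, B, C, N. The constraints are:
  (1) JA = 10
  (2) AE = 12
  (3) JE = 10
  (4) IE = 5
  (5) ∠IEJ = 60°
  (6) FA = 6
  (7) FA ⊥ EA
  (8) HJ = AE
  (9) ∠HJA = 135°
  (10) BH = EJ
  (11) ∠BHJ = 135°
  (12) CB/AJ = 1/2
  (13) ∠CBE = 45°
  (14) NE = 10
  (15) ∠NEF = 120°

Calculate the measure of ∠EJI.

Step 1: By the law of cosines on triangle JEI: JI² = 10² + 5² − 2·10·5·cos(60°) = 75, so JI = 5·√3.
Step 2: By the inverse law of cosines on triangle EJI: cos(∠EJI) = (10² + (5·√3)² − 5²) / (2·10·5·√3) = 150/173.21 = 0.866, so ∠EJI = 30°.

Therefore, the measure of angle ∠EJI = 30°.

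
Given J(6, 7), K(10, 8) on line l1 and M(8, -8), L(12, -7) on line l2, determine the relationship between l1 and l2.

Slope of line 1: m1 = (8 - 7)/(10 - 6) = 1/4 = 1/4
Slope of line 2: m2 = (-7 - -8)/(12 - 8) = 1/4 = 1/4
Two lines are parallel if and only if they have equal slopes (or both are vertical).
Here m1 = m2 = 1/4, confirming the lines are parallel.

Parallel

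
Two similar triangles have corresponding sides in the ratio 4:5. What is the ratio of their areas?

Area scales with the square of linear dimensions. If every length is multiplied by 4/5, then the area is multiplied by (4/5)^2 = 16/25.
The area ratio is 16:25.

16:25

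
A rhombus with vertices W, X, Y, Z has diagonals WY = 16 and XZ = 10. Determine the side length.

The diagonals of a rhombus bisect each other at right angles.
Half-diagonals: 16/2 = 8 and 10/2 = 5
side = sqrt(8^2 + 5^2)
side = sqrt(64 + 25)
side = sqrt(89)

sqrt(89)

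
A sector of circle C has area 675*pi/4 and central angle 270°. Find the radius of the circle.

The sector covers 270°/360° = 3/4 of the full circle.
Full circle area = 675*pi/4 / 3/4 = 225*pi.
Since full area = πr², we get r² = 225*pi/π = 225, so r = 15.

15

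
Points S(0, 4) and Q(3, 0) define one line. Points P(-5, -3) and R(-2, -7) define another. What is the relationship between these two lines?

Slope of line 1: m1 = (0 - 4)/(3 - 0) = -4/3 = -4/3
Slope of line 2: m2 = (-7 - -3)/(-2 - -5) = -4/3 = -4/3
Two lines are parallel if and only if they have equal slopes (or both are vertical).
Here m1 = m2 = -4/3, confirming the lines are parallel.

Parallel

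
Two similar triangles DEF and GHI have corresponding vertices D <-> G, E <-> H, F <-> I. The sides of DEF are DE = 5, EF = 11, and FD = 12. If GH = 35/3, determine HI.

Similar triangles have proportional sides. Setting up the proportion:
GH / DE = HI / EF
35/3 / 5 = HI / 11
HI = 11 * 35/3 / 5 = 77/3.

77/3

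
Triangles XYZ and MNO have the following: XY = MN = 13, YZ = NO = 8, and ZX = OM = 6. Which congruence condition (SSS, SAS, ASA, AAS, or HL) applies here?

The given information provides:
XY = MN = 13, YZ = NO = 8, and ZX = OM = 6
This matches the SSS congruence theorem.
All three pairs of corresponding sides are equal (Side-Side-Side).

SSS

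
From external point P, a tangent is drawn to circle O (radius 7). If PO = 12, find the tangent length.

Let T be the point of tangency. Then OT ⊥ PT (radius ⊥ tangent).
In right triangle OTP: OP² = OT² + PT²
12² = 7² + PT²
PT² = 95, PT = sqrt(95)

sqrt(95)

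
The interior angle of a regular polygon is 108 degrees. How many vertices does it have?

Each interior angle of a regular n-gon is (n - 2) * 180 / n.
Setting this equal to 108:
(n - 2) * 180 / n = 108
Each exterior angle = 180 - 108 = 72 degrees.
Since exterior angles sum to 360: n = 360 / 72 = 5.

5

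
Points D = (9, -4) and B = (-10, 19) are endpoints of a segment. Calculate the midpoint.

M = ((x₁ + x₂)/2, (y₁ + y₂)/2)
= ((9 + -10)/2, (-4 + 19)/2)
= (-1/2, 15/2) = (-1/2, 15/2)

(-1/2, 15/2)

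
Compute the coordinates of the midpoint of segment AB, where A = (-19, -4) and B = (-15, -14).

M = ((x₁ + x₂)/2, (y₁ + y₂)/2)
= ((-19 + -15)/2, (-4 + -14)/2)
= (-34/2, -18/2) = (-17, -9)

(-17, -9)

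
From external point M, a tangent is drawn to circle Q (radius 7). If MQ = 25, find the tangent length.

tangent = √(d² - r²) = √(25² - 7²) = √(625 - 49) = √576 = 24

24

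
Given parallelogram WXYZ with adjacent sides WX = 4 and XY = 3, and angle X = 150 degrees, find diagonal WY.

Law of cosines: d^2 = 4^2 + 3^2 - 2(4)(3)cos(150°) = 12*sqrt(3) + 25, so d = sqrt(12*sqrt(3) + 25).

sqrt(12*sqrt(3) + 25)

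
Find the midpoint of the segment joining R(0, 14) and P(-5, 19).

The midpoint is the average of the coordinates:
x: (0 + -5)/2 = -5/2
y: (14 + 19)/2 = 33/2
Midpoint = (-5/2, 33/2)

(-5/2, 33/2)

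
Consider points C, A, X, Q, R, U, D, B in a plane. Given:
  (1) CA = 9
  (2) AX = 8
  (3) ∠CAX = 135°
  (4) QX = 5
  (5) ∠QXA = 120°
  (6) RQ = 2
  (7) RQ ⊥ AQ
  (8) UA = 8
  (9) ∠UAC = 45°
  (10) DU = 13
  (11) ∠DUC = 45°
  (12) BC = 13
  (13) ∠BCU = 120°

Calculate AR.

Step 1: By the law of cosines on triangle AXQ: AQ² = 8² + 5² − 2·8·5·cos(120°) = 129, so AQ = √129.
Step 2: By the law of cosines on triangle AQR: AR² = √129² + 2² − 2·√129·2·cos(90°) = 133, so AR = √133.

Therefore, the length of AR = √133.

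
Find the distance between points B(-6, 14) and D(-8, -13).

The horizontal distance is |-8 - -6| = 2 and the vertical distance is |-13 - 14| = 27.
By the Pythagorean theorem, d = sqrt(2^2 + 27^2) = sqrt(733).

sqrt(733)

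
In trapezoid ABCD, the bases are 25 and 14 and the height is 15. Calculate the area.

A trapezoid's area equals the midsegment times the height.
The midsegment is (25 + 14) / 2 = 39/2.
Area = 39/2 * 15 = 585/2.

585/2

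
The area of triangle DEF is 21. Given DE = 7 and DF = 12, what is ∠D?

sin(C) = 2 * 21 / (7 * 12) = 1/2, so C = arcsin(1/2) = 30°.
Since sin(180° - C) = sin(C), the obtuse angle 150° gives the same area, so C = 30° or C = 150°.

30° or 150°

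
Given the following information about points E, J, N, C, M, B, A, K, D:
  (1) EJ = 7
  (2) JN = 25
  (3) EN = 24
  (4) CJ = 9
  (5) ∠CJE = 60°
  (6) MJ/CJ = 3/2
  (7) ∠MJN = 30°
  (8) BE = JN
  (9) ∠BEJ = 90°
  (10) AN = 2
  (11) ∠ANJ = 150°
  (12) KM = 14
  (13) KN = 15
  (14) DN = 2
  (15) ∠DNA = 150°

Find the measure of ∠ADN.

Step 1: By the law of cosines on triangle DNA: DA² = 2² + 2² − 2·2·2·cos(150°) = 14.93, so DA ≈ 3.86.
Step 2: By the inverse law of cosines on triangle ADN: cos(∠ADN) = (3.86² + 2² − 2²) / (2·3.86·2) = 14.93/15.45 = 0.9659, so ∠ADN = 15°.

Therefore, the measure of angle ∠ADN = 15°.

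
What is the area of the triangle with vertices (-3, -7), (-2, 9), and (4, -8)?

Shoelace: Area = (1/2)|-3(9--8) + -2(-8--7) + 4(-7-9)| = (1/2)(113) = 113/2

113/2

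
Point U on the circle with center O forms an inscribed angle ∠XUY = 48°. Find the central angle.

The inscribed angle theorem states that a central angle is always twice any inscribed angle that subtends the same arc.
Since the inscribed angle is 48°, the central angle = 2 × 48° = 96°.

96°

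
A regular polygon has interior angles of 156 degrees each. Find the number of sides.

Each interior angle of a regular n-gon is (n - 2) * 180 / n.
Setting this equal to 156:
(n - 2) * 180 / n = 156
Each exterior angle = 180 - 156 = 24 degrees.
Since exterior angles sum to 360: n = 360 / 24 = 15.

15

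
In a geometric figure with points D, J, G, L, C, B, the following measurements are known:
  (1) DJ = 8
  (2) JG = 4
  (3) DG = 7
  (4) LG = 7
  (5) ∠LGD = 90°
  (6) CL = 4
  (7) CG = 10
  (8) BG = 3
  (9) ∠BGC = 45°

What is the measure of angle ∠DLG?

Step 1: By the law of cosines on triangle LGD: LD² = 7² + 7² − 2·7·7·cos(90°) = 98, so LD = 7·√2.
Step 2: By the inverse law of cosines on triangle DLG: cos(∠DLG) = ((7·√2)² + 7² − 7²) / (2·7·√2·7) = 98/138.59 = 0.7071, so ∠DLG = 45°.

Therefore, the measure of angle ∠DLG = 45°.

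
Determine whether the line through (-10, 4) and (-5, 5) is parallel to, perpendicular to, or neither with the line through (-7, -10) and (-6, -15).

Slope of line 1: m1 = (5 - 4)/(-5 - -10) = 1/5 = 1/5
Slope of line 2: m2 = (-15 - -10)/(-6 - -7) = -5/1 = -5
Two lines are perpendicular when the product of their slopes is -1 (negative reciprocals).
m1 * m2 = (1/5) * (-5) = -1, confirming perpendicularity.

Perpendicular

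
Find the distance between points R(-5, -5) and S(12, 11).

The horizontal distance is |12 - -5| = 17 and the vertical distance is |11 - -5| = 16.
By the Pythagorean theorem, d = sqrt(17^2 + 16^2) = sqrt(545).

sqrt(545)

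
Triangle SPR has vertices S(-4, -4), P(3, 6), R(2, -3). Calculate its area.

Shoelace: Area = (1/2)|-4(6--3) + 3(-3--4) + 2(-4-6)| = (1/2)(53) = 53/2

53/2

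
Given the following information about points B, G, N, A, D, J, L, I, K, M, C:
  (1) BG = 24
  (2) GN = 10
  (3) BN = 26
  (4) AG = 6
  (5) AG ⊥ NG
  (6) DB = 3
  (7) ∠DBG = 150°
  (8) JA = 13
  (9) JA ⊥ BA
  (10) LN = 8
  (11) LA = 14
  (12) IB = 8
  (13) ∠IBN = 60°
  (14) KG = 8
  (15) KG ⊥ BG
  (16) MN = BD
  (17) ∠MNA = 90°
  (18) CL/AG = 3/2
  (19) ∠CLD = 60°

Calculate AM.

From the given relations: MN = BD = 3.
Step 1: By the law of cosines on triangle NGA: NA² = 10² + 6² − 2·10·6·cos(90°) = 136, so NA = 2·√34.
Step 2: By the law of cosines on triangle ANM: AM² = (2·√34)² + 3² − 2·2·√34·3·cos(90°) = 145, so AM = √145.

Therefore, the length of AM = √145.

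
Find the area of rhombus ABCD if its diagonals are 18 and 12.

The diagonals of a rhombus divide it into four right triangles.
Each triangle has legs 18/ 2 = 9 and 12/2 = 6, so each has area (1/2)*9*6 = 27.
Four such triangles give total area = (d1 * d2) / 2 = 108.

108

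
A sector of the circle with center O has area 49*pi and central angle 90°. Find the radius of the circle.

The sector covers 90°/360° = 1/4 of the full circle.
Full circle area = 49*pi / 1/4 = 196*pi.
Since full area = πr², we get r² = 196*pi/π = 196, so r = 14.

14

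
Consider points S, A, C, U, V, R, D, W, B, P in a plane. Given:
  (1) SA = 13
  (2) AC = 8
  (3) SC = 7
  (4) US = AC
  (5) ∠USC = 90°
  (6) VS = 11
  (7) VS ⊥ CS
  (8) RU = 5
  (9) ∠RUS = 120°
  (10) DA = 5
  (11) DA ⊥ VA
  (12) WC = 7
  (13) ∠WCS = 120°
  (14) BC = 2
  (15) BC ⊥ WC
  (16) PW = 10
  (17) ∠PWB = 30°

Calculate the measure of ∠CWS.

Step 1: By the law of cosines on triangle WCS: WS² = 7² + 7² − 2·7·7·cos(120°) = 147, so WS = 7·√3.
Step 2: By the inverse law of cosines on triangle CWS: cos(∠CWS) = (7² + (7·√3)² − 7²) / (2·7·7·√3) = 147/169.74 = 0.866, so ∠CWS = 30°.

Therefore, the measure of angle ∠CWS = 30°.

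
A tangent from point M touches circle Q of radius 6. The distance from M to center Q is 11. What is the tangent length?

Let T be the point of tangency. Then QT ⊥ MT (radius ⊥ tangent).
In right triangle QTM: QM² = QT² + MT²
11² = 6² + MT²
MT² = 85, MT = sqrt(85)

sqrt(85)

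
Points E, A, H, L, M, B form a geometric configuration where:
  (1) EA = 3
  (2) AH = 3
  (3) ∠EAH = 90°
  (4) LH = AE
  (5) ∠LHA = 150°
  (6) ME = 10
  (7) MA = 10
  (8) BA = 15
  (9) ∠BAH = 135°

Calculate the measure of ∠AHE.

Step 1: By the law of cosines on triangle HAE: HE² = 3² + 3² − 2·3·3·cos(90°) = 18, so HE = 3·√2.
Step 2: By the inverse law of cosines on triangle AHE: cos(∠AHE) = (3² + (3·√2)² − 3²) / (2·3·3·√2) = 18/25.46 = 0.7071, so ∠AHE = 45°.

Therefore, the measure of angle ∠AHE = 45°.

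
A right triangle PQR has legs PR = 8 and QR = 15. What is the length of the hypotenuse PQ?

In a right triangle, the square of the hypotenuse equals the sum of the squares of the two legs.
The legs are 8 and 15, so the hypotenuse = sqrt(64 + 225) = sqrt(289) = 17.

17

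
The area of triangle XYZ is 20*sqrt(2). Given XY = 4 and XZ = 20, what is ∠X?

From the SAS area formula Area = (1/2)ab sin(C), rearranging gives sin(C) = 2*Area/(ab).
sin(C) = 2 * 20*sqrt(2) / (80) = sqrt(2)/2.
Therefore C = arcsin(sqrt(2)/2) = 45°.
Since sin(180° - C) = sin(C), the obtuse angle 135° gives the same area, so C = 45° or C = 135°.

45° or 135°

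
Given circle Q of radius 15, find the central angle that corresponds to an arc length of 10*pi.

Arc length L = 2πr × θ/360, so θ = 360L / (2πr).
θ = 360 × 10*pi / (2π × 15)
θ = 120°
θ = 120°

120°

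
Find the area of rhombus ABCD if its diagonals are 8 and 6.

Area = (8 * 6) / 2 = 48 / 2 = 24

24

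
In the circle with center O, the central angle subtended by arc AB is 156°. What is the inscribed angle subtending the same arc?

An inscribed angle intercepts an arc from a point on the circle, while the central angle intercepts the same arc from the center.
The inscribed angle is always half the central angle: 156° / 2 = 78°.

78°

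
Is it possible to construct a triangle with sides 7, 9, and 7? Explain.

Yes.
The triangle inequality requires that the sum of any two sides exceeds the third.
Here 7 + 7 = 14 > 9, so the condition is met.

Yes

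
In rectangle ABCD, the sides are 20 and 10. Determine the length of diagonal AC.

d = sqrt(20^2 + 10^2) = sqrt(500) = 10*sqrt(5)

10*sqrt(5)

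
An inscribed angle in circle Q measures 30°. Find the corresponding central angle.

By the inscribed angle theorem, the central angle is twice the inscribed angle.
Central angle = 2 × 30° = 60°

60°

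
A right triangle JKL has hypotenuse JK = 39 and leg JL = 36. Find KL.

By the Pythagorean theorem: KL^2 = JK^2 - JL^2
KL^2 = 39^2 - 36^2 = 1521 - 1296 = 225
KL = sqrt(225) = 15

15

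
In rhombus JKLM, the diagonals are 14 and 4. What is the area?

The diagonals of a rhombus divide it into four right triangles.
Each triangle has legs 14/ 2 = 7 and 4/2 = 2, so each has area (1/2)*7*2 = 7.
Four such triangles give total area = (d1 * d2) / 2 = 28.

28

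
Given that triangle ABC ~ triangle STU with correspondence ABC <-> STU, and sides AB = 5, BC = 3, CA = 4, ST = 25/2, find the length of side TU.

Since the triangles are similar, the ratio of corresponding sides is constant.
Scale factor k = ST / AB = 25/2 / 5 = 5/2
TU = k * BC = 5/2 * 3 = 15/2

15/2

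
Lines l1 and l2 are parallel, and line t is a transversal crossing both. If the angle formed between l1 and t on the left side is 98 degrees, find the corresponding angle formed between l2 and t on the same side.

Corresponding angles are equal: 98 degrees.

98 degrees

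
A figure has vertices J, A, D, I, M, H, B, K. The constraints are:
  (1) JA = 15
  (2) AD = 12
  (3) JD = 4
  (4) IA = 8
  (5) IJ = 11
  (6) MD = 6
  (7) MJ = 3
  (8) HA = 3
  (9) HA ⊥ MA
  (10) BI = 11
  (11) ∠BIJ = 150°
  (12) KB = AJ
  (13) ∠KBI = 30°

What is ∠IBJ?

Step 1: By the law of cosines on triangle BIJ: BJ² = 11² + 11² − 2·11·11·cos(150°) = 451.58, so BJ ≈ 21.25.
Step 2: By the inverse law of cosines on triangle IBJ: cos(∠IBJ) = (11² + 21.25² − 11²) / (2·11·21.25) = 451.58/467.51 = 0.9659, so ∠IBJ = 15°.

Therefore, the measure of angle ∠IBJ = 15°.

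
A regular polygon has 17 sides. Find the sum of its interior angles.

The sum of interior angles of an n-sided polygon is (n - 2) * 180.
For n = 17: (17 - 2) * 180 = 15 * 180 = 2700 degrees.

2700 degrees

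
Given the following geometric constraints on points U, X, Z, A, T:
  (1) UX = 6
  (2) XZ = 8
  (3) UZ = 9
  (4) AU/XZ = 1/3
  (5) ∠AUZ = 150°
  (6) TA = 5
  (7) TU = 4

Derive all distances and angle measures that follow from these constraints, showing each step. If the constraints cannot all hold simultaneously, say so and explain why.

The constraints are consistent.

From the given relations:
  AU = 1/3·XZ = 1/3·8 ≈ 2.67

Step 1: From ZU = 9, UA = 2.67, and ∠ZUA = 150°, by the law of cosines:
  ZA² = ZU² + UA² - 2·ZU·UA·cos(150°) = 81 + 7.111 + 41.57 = 129.7
  ZA ≈ 11.39

Step 2: From UA = 2.67, UT = 4, AT = 5, by the inverse law of cosines:
  cos(∠AUT) = (UA² + UT² - AT²) / (2·UA·UT)
  ∠AUT = 95.08°

Step 3: From UX = 6, UZ = 9, XZ = 8, by the inverse law of cosines:
  cos(∠XUZ) = (UX² + UZ² - XZ²) / (2·UX·UZ)
  ∠XUZ = 60.61°

Step 4: From XU = 6, XZ = 8, UZ = 9, by the inverse law of cosines:
  cos(∠UXZ) = (XU² + XZ² - UZ²) / (2·XU·XZ)
  ∠UXZ = 78.58°

Step 5: From ZU = 9, ZX = 8, UX = 6, by the inverse law of cosines:
  cos(∠UZX) = (ZU² + ZX² - UX²) / (2·ZU·ZX)
  ∠UZX = 40.8°

Step 6: From AT = 5, AU = 2.67, TU = 4, by the inverse law of cosines:
  cos(∠TAU) = (AT² + AU² - TU²) / (2·AT·AU)
  ∠TAU = 52.83°

Step 7: From TA = 5, TU = 4, AU = 2.67, by the inverse law of cosines:
  cos(∠ATU) = (TA² + TU² - AU²) / (2·TA·TU)
  ∠ATU = 32.09°

Step 8: From ZA = 11.39, ZU = 9, AU = 2.67, by the inverse law of cosines:
  cos(∠AZU) = (ZA² + ZU² - AU²) / (2·ZA·ZU)
  ∠AZU = 6.72°

Step 9: From AU = 2.67, AZ = 11.39, UZ = 9, by the inverse law of cosines:
  cos(∠UAZ) = (AU² + AZ² - UZ²) / (2·AU·AZ)
  ∠UAZ = 23.28°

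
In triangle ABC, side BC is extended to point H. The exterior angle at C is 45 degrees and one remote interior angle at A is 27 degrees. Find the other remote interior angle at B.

The exterior angle theorem states that an exterior angle equals the sum of the two non-adjacent interior angles.
So 45 = 27 + angle B, which gives angle B = 45 - 27 = 18 degrees.

18 degrees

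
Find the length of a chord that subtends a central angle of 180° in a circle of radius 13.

Chord length = 2r sin(θ/2)
= 2 × 13 × sin(180°/2)
= 2 × 13 × sin(90°)
= 26

26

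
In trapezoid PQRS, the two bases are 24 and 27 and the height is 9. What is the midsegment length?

midsegment = (24 + 27) / 2 = 51 / 2 = 51/2

51/2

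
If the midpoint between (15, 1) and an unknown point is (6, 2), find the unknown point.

Using the midpoint formula: M = ((x1 + x2)/2, (y1 + y2)/2)
We know M = (6, 2) and K = (15, 1)
For x: 6 = (15 + x2)/2, so x2 = 2*6 - 15 = -3
For y: 2 = (1 + y2)/2, so y2 = 2*2 - 1 = 3
L = (-3, 3)

(-3, 3)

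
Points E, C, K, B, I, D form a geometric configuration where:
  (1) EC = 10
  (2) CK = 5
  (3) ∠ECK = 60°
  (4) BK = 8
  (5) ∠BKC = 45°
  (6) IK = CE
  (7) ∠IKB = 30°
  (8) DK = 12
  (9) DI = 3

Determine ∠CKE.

Step 1: By the law of cosines on triangle KCE: KE² = 5² + 10² − 2·5·10·cos(60°) = 75, so KE = 5·√3.
Step 2: By the inverse law of cosines on triangle CKE: cos(∠CKE) = (5² + (5·√3)² − 10²) / (2·5·5·√3) = 0/86.6 = 0, so ∠CKE = 90°.

Therefore, the measure of angle ∠CKE = 90°.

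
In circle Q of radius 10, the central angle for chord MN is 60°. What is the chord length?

Chord length = 2r sin(θ/2)
= 2 × 10 × sin(60°/2)
= 2 × 10 × sin(30°)
= 10

10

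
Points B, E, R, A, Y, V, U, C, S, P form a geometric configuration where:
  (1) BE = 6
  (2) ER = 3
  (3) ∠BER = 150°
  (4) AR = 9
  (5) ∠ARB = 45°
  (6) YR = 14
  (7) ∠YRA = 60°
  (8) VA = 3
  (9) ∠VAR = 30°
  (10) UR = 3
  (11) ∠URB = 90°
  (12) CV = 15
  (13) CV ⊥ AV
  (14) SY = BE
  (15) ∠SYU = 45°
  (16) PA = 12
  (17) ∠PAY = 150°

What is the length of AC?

Step 1: By the law of cosines on triangle AVC: AC² = 3² + 15² − 2·3·15·cos(90°) = 234, so AC = 3·√26.

Therefore, the length of AC = 3·√26.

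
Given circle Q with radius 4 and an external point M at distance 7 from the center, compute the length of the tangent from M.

Let T be the point of tangency. Then QT ⊥ MT (radius ⊥ tangent).
In right triangle QTM: QM² = QT² + MT²
7² = 4² + MT²
MT² = 33, MT = sqrt(33)

sqrt(33)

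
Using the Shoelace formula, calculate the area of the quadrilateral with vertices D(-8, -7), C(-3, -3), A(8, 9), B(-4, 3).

The Shoelace formula works by pairing each vertex with the next (cycling back to the first).
For each pair, compute x_i*y_(i+1) - x_(i+1)*y_i:
  (-8*-3 - -3*-7) = 3
  (-3*9 - 8*-3) = -3
  (8*3 - -4*9) = 60
  (-4*-7 - -8*3) = 52
Taking half the absolute value of the total: Area = (1/2)(112) = 56.

56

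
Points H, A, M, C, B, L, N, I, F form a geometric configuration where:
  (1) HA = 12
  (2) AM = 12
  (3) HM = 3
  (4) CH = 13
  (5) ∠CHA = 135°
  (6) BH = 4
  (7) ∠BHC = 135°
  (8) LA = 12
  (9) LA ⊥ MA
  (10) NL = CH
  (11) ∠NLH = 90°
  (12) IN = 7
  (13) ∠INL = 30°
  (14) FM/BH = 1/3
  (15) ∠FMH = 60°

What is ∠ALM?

Step 1: By the law of cosines on triangle LAM: LM² = 12² + 12² − 2·12·12·cos(90°) = 288, so LM = 12·√2.
Step 2: By the inverse law of cosines on triangle ALM: cos(∠ALM) = (12² + (12·√2)² − 12²) / (2·12·12·√2) = 288/407.29 = 0.7071, so ∠ALM = 45°.

Therefore, the measure of angle ∠ALM = 45°.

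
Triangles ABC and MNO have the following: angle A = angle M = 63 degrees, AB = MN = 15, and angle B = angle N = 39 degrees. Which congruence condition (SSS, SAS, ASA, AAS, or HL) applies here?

The given information matches ASA: Two pairs of corresponding angles and the included side are equal (Angle-Side-Angle).

ASA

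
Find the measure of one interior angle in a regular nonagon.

Each interior angle of a regular n-gon is (n - 2) * 180 / n.
For n = 9: (9 - 2) * 180 / 9 = 1260/9 = 140 degrees.

140 degrees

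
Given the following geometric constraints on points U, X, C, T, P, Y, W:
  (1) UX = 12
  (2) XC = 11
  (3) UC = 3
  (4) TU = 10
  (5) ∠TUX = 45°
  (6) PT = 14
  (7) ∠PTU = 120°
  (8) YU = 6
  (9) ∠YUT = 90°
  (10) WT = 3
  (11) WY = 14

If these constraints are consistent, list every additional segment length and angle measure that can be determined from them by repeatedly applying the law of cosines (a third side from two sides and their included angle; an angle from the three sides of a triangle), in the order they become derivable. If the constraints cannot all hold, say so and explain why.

The constraints are consistent. Derivable facts, in order:
After 1 step:
- TY = 2·√34
- UP = 2·√109
- XT ≈ 8.62
- ∠CUX = 63.61°
- ∠CXU = 14.14°
- ∠UCX = 102.25°
After 2 steps:
- ∠PUT = 35.5°
- ∠TPU = 24.5°
- ∠TWY = 34.77°
- ∠TXU = 55.12°
- ∠TYU = 59.04°
- ∠TYW = 8.44°
- ∠UTX = 79.88°
- ∠UTY = 30.96°
- ∠WTY = 136.79°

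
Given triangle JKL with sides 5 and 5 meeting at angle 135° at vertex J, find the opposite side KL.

By the law of cosines: KL^2 = JK^2 + JL^2 - 2*JK*JL*cos(J)
KL^2 = 5^2 + 5^2 - 2*5*5*cos(135°)
KL^2 = 25 + 25 - 50*(-sqrt(2)/2)
KL^2 = 25*sqrt(2) + 50
KL = 5*sqrt(sqrt(2) + 2)

5*sqrt(sqrt(2) + 2)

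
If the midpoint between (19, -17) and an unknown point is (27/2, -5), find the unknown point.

Using the midpoint formula: M = ((x1 + x2)/2, (y1 + y2)/2)
We know M = (27/2, -5) and Q = (19, -17)
For x: 27/2 = (19 + x2)/2, so x2 = 2*27/2 - 19 = 8
For y: -5 = (-17 + y2)/2, so y2 = 2*-5 - -17 = 7
R = (8, 7)

(8, 7)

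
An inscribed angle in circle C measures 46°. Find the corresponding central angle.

By the inscribed angle theorem, the central angle is twice the inscribed angle.
Central angle = 2 × 46° = 92°

92°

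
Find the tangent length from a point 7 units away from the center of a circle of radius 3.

tangent = √(d² - r²) = √(7² - 3²) = √(49 - 9) = √40 = 2*sqrt(10)

2*sqrt(10)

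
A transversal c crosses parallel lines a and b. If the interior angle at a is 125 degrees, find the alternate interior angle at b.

Alternate interior angles formed by parallel lines and a transversal are equal.
The given angle is 125 degrees.
The alternate interior angle = 125 degrees.

125 degrees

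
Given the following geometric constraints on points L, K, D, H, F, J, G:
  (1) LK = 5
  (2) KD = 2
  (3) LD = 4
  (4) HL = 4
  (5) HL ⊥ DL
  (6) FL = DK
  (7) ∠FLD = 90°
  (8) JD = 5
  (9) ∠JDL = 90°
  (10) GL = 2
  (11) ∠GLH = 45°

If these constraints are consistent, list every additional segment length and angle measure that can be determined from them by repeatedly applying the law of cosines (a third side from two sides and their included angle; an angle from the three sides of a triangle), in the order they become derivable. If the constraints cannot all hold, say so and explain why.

The constraints are consistent. Derivable facts, in order:
After 1 step:
- DF = 2·√5
- DH = 4·√2
- HG ≈ 2.95
- LJ = √41
- ∠DKL = 49.46°
- ∠DLK = 22.33°
- ∠KDL = 108.21°
After 2 steps:
- ∠DFL = 63.43°
- ∠DHL = 45°
- ∠DJL = 38.66°
- ∠DLJ = 51.34°
- ∠FDL = 26.57°
- ∠GHL = 28.68°
- ∠HDL = 45°
- ∠HGL = 106.32°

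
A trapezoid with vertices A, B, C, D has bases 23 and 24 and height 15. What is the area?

Area of a trapezoid = (base1 + base2) * height / 2
Area = (23 + 24) * 15 / 2
Area = 47 * 15 / 2
Area = 705 / 2
Area = 705/2

705/2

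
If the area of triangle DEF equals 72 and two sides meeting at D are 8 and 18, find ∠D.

sin(C) = 2 * 72 / (8 * 18) = 1, so C = arcsin(1) = 90°.

90°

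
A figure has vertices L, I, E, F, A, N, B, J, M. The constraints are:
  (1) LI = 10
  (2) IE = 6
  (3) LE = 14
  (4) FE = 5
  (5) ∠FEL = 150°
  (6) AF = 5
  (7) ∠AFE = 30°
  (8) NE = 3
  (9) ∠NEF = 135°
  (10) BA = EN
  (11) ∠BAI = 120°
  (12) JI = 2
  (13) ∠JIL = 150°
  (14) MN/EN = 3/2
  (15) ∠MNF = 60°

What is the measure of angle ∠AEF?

Step 1: By the law of cosines on triangle EFA: EA² = 5² + 5² − 2·5·5·cos(30°) = 6.7, so EA ≈ 2.59.
Step 2: By the inverse law of cosines on triangle AEF: cos(∠AEF) = (2.59² + 5² − 5²) / (2·2.59·5) = 6.7/25.88 = 0.2588, so ∠AEF = 75°.

Therefore, the measure of angle ∠AEF = 75°.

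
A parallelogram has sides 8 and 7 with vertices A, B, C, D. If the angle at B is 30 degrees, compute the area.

Area = a * b * sin(theta)
Area = 8 * 7 * sin(30 degrees)
Area = 56 * 1/2
Area = 28

28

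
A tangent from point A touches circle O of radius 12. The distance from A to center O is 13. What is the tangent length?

Let T be the point of tangency. Then OT ⊥ AT (radius ⊥ tangent).
In right triangle OTA: OA² = OT² + AT²
13² = 12² + AT²
AT² = 25, AT = 5

5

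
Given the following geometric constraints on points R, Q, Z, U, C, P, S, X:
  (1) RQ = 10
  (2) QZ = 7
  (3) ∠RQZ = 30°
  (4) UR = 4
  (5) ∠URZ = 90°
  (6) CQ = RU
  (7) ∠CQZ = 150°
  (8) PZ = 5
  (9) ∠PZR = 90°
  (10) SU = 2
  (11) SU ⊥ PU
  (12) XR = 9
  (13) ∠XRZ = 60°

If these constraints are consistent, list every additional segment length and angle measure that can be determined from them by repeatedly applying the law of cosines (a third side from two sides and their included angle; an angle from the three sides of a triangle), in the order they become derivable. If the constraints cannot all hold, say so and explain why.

The constraints are consistent. Derivable facts, in order:
After 1 step:
- RZ ≈ 5.27
- ZC ≈ 10.65
After 2 steps:
- RP ≈ 7.26
- ZU ≈ 6.61
- ZX ≈ 7.83
- ∠CZQ = 10.82°
- ∠QCZ = 19.18°
- ∠QRZ = 41.63°
- ∠QZR = 108.37°
After 3 steps:
- ∠PRZ = 43.5°
- ∠RPZ = 46.5°
- ∠RUZ = 52.79°
- ∠RXZ = 35.63°
- ∠RZU = 37.21°
- ∠RZX = 84.37°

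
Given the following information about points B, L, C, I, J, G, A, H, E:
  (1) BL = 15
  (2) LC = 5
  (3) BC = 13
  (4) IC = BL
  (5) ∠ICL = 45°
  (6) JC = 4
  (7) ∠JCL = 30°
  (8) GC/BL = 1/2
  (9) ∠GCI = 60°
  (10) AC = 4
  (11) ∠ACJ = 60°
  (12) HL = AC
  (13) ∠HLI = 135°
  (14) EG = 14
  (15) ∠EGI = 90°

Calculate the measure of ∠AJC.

Step 1: By the law of cosines on triangle JCA: JA² = 4² + 4² − 2·4·4·cos(60°) = 16, so JA = 4.
Step 2: By the inverse law of cosines on triangle AJC: cos(∠AJC) = (4² + 4² − 4²) / (2·4·4) = 16/32 = 0.5, so ∠AJC = 60°.

Therefore, the measure of angle ∠AJC = 60°.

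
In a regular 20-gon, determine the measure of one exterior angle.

Each exterior angle of a regular n-gon is 360 / n.
For n = 20: 360 / 20 = 18 degrees.

18 degrees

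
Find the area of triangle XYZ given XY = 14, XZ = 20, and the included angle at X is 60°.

Area = (1/2) * XY * XZ * sin(X)
Area = (1/2) * 14 * 20 * sin(60°)
Area = (1/2) * 14 * 20 * sqrt(3)/2
Area = 70*sqrt(3)

70*sqrt(3)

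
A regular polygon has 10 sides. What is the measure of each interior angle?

Each interior angle of a regular n-gon is (n - 2) * 180 / n.
For n = 10: (10 - 2) * 180 / 10 = 1440/10 = 144 degrees.

144 degrees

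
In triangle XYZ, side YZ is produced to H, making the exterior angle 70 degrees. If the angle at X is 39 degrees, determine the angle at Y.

angle Y = 70 - 39 = 31 degrees (exterior angle theorem).

31 degrees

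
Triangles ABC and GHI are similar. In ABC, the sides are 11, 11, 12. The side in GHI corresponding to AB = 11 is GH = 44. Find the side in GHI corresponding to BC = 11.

Similar triangles have proportional sides. Setting up the proportion:
GH / AB = HI / BC
44 / 11 = HI / 11
HI = 11 * 44 / 11 = 44.

44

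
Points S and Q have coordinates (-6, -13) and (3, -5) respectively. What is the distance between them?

d = sqrt((3 - -6)^2 + (-5 - -13)^2)
d = sqrt(9^2 + 8^2)
d = sqrt(81 + 64)
d = sqrt(145)

sqrt(145)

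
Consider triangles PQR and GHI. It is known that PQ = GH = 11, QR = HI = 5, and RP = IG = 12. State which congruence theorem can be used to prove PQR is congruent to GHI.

Consider the given information: PQ = GH = 11, QR = HI = 5, and RP = IG = 12
This is not SAS or ASA: SAS requires two sides and the included angle between them. ASA requires two angles and the side between them.
The correct criterion is SSS. All three pairs of corresponding sides are equal (Side-Side-Side).

SSS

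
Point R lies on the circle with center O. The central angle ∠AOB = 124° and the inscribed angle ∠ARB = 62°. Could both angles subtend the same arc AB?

By the inscribed angle theorem, if both angles subtend the same arc, the inscribed angle must be half the central angle.
Half of 124° = 62°, which equals the given inscribed angle of 62°.
Therefore, yes, they correspond to the same arc.

Yes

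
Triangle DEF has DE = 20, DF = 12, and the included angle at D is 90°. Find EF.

The included angle is 90°, so the triangle is right-angled at D. The opposite side EF is the hypotenuse.
By the Pythagorean theorem: EF = sqrt(20^2 + 12^2) = sqrt(544) = 4*sqrt(34).

4*sqrt(34)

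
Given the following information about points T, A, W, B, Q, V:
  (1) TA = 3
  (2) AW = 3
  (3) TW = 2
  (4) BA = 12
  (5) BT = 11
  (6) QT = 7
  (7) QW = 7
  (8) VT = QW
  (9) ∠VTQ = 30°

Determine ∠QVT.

From the given relations: VT = QW = 7.
Step 1: By the law of cosines on triangle VTQ: VQ² = 7² + 7² − 2·7·7·cos(30°) = 13.13, so VQ ≈ 3.62.
Step 2: By the inverse law of cosines on triangle QVT: cos(∠QVT) = (3.62² + 7² − 7²) / (2·3.62·7) = 13.13/50.73 = 0.2588, so ∠QVT = 75°.

Therefore, the measure of angle ∠QVT = 75°.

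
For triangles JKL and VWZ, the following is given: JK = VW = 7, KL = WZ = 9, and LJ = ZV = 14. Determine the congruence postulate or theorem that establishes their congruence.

The given information provides:
JK = VW = 7, KL = WZ = 9, and LJ = ZV = 14
This matches the SSS congruence theorem.
All three pairs of corresponding sides are equal (Side-Side-Side).

SSS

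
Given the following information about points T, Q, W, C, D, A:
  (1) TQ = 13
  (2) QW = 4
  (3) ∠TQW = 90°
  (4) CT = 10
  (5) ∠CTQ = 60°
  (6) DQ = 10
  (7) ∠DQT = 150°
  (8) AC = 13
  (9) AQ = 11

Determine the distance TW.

Step 1: By the law of cosines on triangle TQW: TW² = 13² + 4² − 2·13·4·cos(90°) = 185, so TW = √185.

Therefore, the length of TW = √185.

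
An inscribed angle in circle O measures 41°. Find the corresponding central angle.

Central angle = 2 × 41° = 82° (inscribed angle theorem).

82°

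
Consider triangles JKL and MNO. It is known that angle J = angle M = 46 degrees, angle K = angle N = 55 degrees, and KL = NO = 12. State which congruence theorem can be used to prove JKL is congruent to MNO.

The given information provides:
angle J = angle M = 46 degrees, angle K = angle N = 55 degrees, and KL = NO = 12
This matches the AAS congruence theorem.
Two pairs of corresponding angles and a non-included side are equal (Angle-Angle-Side).

AAS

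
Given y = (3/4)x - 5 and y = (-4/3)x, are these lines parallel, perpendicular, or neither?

Slope of line 1: m1 = 3/4
Slope of line 2: m2 = -4/3
m1 * m2 = -1, so perpendicular.

Perpendicular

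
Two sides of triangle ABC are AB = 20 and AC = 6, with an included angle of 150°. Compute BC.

Law of cosines: BC^2 = 20^2 + 6^2 - 2(20)(6)cos(150°) = 120*sqrt(3) + 436, so BC = 2*sqrt(30*sqrt(3) + 109).

2*sqrt(30*sqrt(3) + 109)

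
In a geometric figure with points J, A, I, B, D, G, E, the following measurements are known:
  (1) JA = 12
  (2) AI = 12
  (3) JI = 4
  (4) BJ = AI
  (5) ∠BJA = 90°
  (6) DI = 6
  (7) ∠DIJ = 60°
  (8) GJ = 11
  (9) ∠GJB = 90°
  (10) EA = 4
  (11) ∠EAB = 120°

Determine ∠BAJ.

From the given relations: BJ = AI = 12.
Step 1: By the law of cosines on triangle AJB: AB² = 12² + 12² − 2·12·12·cos(90°) = 288, so AB = 12·√2.
Step 2: By the inverse law of cosines on triangle BAJ: cos(∠BAJ) = ((12·√2)² + 12² − 12²) / (2·12·√2·12) = 288/407.29 = 0.7071, so ∠BAJ = 45°.

Therefore, the measure of angle ∠BAJ = 45°.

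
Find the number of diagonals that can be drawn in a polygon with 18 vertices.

Each of the 18 vertices connects to 15 non-adjacent vertices via diagonals.
Total connections = 18 × 15 = 270, but each diagonal is counted twice.
Number of diagonals = 270 / 2 = 135.

135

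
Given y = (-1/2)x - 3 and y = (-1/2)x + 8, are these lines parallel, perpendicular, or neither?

Slope of line 1: m1 = -1/2
Slope of line 2: m2 = -1/2
Two lines are parallel if and only if they have equal slopes (or both are vertical).
Here m1 = m2 = -1/2, confirming the lines are parallel.

Parallel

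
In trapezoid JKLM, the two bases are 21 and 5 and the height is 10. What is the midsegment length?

The midsegment of a trapezoid = (base1 + base2) / 2
midsegment = (21 + 5) / 2
midsegment = 26 / 2
midsegment = 13

13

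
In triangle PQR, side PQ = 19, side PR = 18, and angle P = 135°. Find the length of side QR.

By the law of cosines: QR^2 = PQ^2 + PR^2 - 2*PQ*PR*cos(P)
QR^2 = 19^2 + 18^2 - 2*19*18*cos(135°)
QR^2 = 361 + 324 - 684*(-sqrt(2)/2)
QR^2 = 342*sqrt(2) + 685
QR = sqrt(342*sqrt(2) + 685)

sqrt(342*sqrt(2) + 685)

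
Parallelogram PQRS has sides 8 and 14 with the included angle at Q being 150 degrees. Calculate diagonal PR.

Using the law of cosines:
d^2 = 8^2 + 14^2 - 2(8)(14)cos(150 degrees)
d^2 = 64 + 196 - 224*-sqrt(3)/2
d^2 = 112*sqrt(3) + 260
d = 2*sqrt(28*sqrt(3) + 65)

2*sqrt(28*sqrt(3) + 65)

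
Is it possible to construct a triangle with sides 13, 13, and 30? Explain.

The longest side is 30. The other two sides sum to 13 + 13 = 26.
Since 26 ≤ 30, the two shorter sides cannot reach around to close the triangle.

No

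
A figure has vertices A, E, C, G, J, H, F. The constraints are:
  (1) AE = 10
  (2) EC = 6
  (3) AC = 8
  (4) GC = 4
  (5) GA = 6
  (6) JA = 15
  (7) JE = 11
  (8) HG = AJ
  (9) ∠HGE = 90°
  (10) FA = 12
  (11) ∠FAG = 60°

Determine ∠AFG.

Step 1: By the law of cosines on triangle FAG: FG² = 12² + 6² − 2·12·6·cos(60°) = 108, so FG = 6·√3.
Step 2: By the inverse law of cosines on triangle AFG: cos(∠AFG) = (12² + (6·√3)² − 6²) / (2·12·6·√3) = 216/249.42 = 0.866, so ∠AFG = 30°.

Therefore, the measure of angle ∠AFG = 30°.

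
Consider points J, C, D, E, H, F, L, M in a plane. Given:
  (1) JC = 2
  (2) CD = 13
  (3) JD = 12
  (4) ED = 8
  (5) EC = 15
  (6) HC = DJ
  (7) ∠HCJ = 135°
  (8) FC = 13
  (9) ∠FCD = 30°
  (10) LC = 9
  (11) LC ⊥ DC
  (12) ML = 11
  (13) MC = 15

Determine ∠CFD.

Step 1: By the law of cosines on triangle FCD: FD² = 13² + 13² − 2·13·13·cos(30°) = 45.28, so FD ≈ 6.73.
Step 2: By the inverse law of cosines on triangle CFD: cos(∠CFD) = (13² + 6.73² − 13²) / (2·13·6.73) = 45.28/174.96 = 0.2588, so ∠CFD = 75°.

Therefore, the measure of angle ∠CFD = 75°.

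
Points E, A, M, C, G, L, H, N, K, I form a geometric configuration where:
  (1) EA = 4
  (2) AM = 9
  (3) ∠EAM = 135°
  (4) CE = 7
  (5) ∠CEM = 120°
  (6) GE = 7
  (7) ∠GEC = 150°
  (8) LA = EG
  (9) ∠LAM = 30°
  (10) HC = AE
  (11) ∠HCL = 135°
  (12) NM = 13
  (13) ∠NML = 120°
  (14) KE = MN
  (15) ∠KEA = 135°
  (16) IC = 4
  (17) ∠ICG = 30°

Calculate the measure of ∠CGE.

Step 1: By the law of cosines on triangle GEC: GC² = 7² + 7² − 2·7·7·cos(150°) = 182.87, so GC ≈ 13.52.
Step 2: By the inverse law of cosines on triangle CGE: cos(∠CGE) = (13.52² + 7² − 7²) / (2·13.52·7) = 182.87/189.32 = 0.9659, so ∠CGE = 15°.

Therefore, the measure of angle ∠CGE = 15°.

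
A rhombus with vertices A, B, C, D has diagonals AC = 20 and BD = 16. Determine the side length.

The diagonals of a rhombus bisect each other at right angles.
Half-diagonals: 20/2 = 10 and 16/2 = 8
side = sqrt(10^2 + 8^2)
side = sqrt(100 + 64)
side = sqrt(164) = 2*sqrt(41)

2*sqrt(41)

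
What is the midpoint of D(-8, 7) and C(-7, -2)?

The midpoint is the average of the coordinates:
x: (-8 + -7)/2 = -15/2
y: (7 + -2)/2 = 5/2
Midpoint = (-15/2, 5/2)

(-15/2, 5/2)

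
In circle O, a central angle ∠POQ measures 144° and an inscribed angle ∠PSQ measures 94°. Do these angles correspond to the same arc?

By the inscribed angle theorem, the inscribed angle for a central angle of 144° should be 144° / 2 = 72°.
The given inscribed angle is 94°, which does not equal 72°.
Therefore, no, they do not correspond to the same arc.

No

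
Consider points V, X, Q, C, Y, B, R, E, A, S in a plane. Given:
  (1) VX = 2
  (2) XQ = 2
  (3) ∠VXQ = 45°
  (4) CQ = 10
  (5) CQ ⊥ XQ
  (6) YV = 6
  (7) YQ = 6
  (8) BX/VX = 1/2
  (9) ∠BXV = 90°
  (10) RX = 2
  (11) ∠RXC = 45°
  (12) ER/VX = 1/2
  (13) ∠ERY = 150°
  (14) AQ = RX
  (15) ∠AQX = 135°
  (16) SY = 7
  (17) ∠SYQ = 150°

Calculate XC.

Step 1: By the law of cosines on triangle XQC: XC² = 2² + 10² − 2·2·10·cos(90°) = 104, so XC = 2·√26.

Therefore, the length of XC = 2·√26.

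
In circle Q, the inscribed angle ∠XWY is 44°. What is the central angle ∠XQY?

Central angle = 2 × 44° = 88° (inscribed angle theorem).

88°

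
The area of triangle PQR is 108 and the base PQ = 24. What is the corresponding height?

Rearranging the area formula Area = (1/2) * base * height:
height = 2 * Area / base = 2 * 108 / 24 = 9.

9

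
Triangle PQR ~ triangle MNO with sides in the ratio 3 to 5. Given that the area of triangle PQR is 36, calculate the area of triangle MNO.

For similar figures, the area ratio equals the square of the side ratio.
Side ratio (PQR to MNO) = 3:5, so area ratio = 3^2:5^2 = 9:25.
If the area of PQR is 36, then the area of MNO = 36 * (25/9) = 100.

100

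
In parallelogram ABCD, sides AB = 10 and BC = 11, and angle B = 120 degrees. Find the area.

Area = 10 * 11 * sin(120°) = 110 * sqrt(3)/2 = 55*sqrt(3)

55*sqrt(3)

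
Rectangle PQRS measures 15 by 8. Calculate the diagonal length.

Using the Pythagorean theorem:
d² = 15² + 8² = 225 + 64 = 289
d = sqrt(289) = 17

17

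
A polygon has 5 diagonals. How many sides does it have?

Using d = n(n - 3)/2, we solve 5 = n(n - 3)/2.
So n(n - 3) = 10.
Testing n = 5: 5 * 2 = 10 = 10. Correct.
The polygon has 5 sides.

5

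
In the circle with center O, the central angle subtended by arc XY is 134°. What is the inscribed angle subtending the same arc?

Inscribed angle = 134° / 2 = 67° (inscribed angle theorem).

67°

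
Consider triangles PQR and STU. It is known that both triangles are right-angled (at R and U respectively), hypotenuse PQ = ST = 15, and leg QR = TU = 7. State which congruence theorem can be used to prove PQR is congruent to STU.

The given information matches HL: The hypotenuse and one leg of two right triangles are equal (Hypotenuse-Leg).

HL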